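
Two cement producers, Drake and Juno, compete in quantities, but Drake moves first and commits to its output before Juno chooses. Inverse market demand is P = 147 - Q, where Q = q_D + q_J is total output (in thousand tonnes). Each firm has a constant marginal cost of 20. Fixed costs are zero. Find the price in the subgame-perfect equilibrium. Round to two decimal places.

51.75

Solve by backward induction. Given q_D, the follower Juno maximises π_J = (147 - q_D - q_J)q_J - 20q_J.
Setting the follower's marginal profit to zero, 127 - q_D - 2q_J = 0, i.e. q_J = (127 - q_D)/2.
The leader anticipates this reaction. Substituting into P = 147 - Q gives P = 167/2 - (1/2)q_D, so π_D = (167/2 - (1/2)q_D)q_D - 20q_D.
Leader FOC: 127/2 - q_D = 0, so q_D = 127/2.
Then q_J = (127 - 127/2)/2 = 127/4.
Total output Q = 381/4, so price P = 147 - 381/4 = 207/4.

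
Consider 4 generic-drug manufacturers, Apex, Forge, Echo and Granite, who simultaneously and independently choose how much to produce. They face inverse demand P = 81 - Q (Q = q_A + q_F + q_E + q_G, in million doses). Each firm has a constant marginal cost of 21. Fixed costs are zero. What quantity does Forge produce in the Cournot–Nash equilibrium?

12

A representative firm's profit is π_i = q_i(81 - Q) - 21q_i.
Setting ∂π_i/∂q_i = 0 with rivals' quantities fixed: 60 - 2q_i - Σ_{j≠i} q_j = 0.
With identical firms every q_j equals q_i, so Σ_{j≠i} q_j = 3q_i and 60 = 5q_i, giving q_i = 12.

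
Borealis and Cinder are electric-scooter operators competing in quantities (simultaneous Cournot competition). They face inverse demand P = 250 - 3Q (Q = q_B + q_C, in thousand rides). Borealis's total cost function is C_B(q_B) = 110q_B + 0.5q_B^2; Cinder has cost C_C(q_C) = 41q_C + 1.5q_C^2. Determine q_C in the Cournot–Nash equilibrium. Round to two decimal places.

Borealis's profit: π_B = (250 - 3Q)q_B - (110q_B + (1/2)q_B²). Setting ∂π_B/∂q_B = 0: 140 - 7q_B - 3(q_C) = 0.
Cinder's profit: π_C = (250 - 3Q)q_C - (41q_C + (3/2)q_C²). Setting ∂π_C/∂q_C = 0: 209 - 9q_C - 3(q_B) = 0.
Best responses: q_B = (140 - 3q_C)/7, q_C = (209 - 3q_B)/9.
Solving the pair: q_B = 211/18, q_C = 1043/54.

19.31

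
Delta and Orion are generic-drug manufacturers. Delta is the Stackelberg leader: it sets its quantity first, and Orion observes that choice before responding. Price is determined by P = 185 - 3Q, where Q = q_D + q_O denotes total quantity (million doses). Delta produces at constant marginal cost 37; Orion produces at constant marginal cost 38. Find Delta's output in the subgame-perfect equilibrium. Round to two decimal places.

Solve by backward induction. Given q_D, the follower Orion maximises π_O = (185 - 3q_D - 3q_O)q_O - 38q_O.
∂π_O/∂q_O = 147 - 3q_D - 6q_O = 0 gives the reaction function q_O = (147 - 3q_D)/6.
Delta substitutes q_O(q_D) into its own profit: π_D = q_D(185 - 3q_D - (147 - 3q_D)/2) - 37q_D = (223/2 - (3/2)q_D)q_D - 37q_D.
The leader's first-order condition 149/2 - 3q_D = 0 yields q_D = 149/6.
Then q_O = (147 - 3·(149/6))/6 = 145/12.

24.83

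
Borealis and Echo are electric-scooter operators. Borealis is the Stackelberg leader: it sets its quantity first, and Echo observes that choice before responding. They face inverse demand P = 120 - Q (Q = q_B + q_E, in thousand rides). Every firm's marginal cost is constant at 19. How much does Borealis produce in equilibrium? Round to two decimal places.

50.50

The follower Echo best-responds to any q_B: π_E = (120 - Q)q_E - 19q_E.
∂π_E/∂q_E = 101 - q_B - 2q_E = 0 gives the reaction function q_E = (101 - q_B)/2.
The leader anticipates this reaction. Substituting into P = 120 - Q gives P = 139/2 - (1/2)q_B, so π_B = (139/2 - (1/2)q_B)q_B - 19q_B.
Leader FOC: 101/2 - q_B = 0, so q_B = 101/2.
Then q_E = (101 - 101/2)/2 = 101/4.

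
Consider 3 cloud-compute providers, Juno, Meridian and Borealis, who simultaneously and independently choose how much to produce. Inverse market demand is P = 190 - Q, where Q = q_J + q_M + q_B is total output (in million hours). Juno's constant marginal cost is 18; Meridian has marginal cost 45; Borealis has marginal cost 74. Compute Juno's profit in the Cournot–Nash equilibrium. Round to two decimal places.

Juno's profit: π_J = (190 - Q)q_J - (18q_J). Setting ∂π_J/∂q_J = 0: 172 - 2q_J - (q_M + q_B) = 0.
Meridian's first-order condition: 145 - 2q_M - (q_J + q_B) = 0.
Borealis's profit: π_B = (190 - Q)q_B - (74q_B). Setting ∂π_B/∂q_B = 0: 116 - 2q_B - (q_J + q_M) = 0.
Adding the 3 conditions: 433 − 2Q − 2Q = 0, i.e. Q = 433/4.
Back-substituting: q_J = (172 − 433/4) = 255/4, q_M = (145 − 433/4) = 147/4, q_B = (116 − 433/4) = 31/4.
Price P = 190 - 433/4 = 327/4.
Juno's profit: (327/4 - 18)·(255/4) = 4064.0625.

4064.06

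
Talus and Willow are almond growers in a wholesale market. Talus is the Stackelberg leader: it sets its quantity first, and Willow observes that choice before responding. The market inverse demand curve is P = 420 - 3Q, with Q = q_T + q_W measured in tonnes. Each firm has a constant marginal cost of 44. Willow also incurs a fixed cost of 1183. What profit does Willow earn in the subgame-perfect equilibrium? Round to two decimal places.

Solve by backward induction. Given q_T, the follower Willow maximises π_W = (420 - 3q_T - 3q_W)q_W - 44q_W.
∂π_W/∂q_W = 376 - 3q_T - 6q_W = 0 gives the reaction function q_W = (376 - 3q_T)/6.
Talus substitutes q_W(q_T) into its own profit: π_T = q_T(420 - 3q_T - (376 - 3q_T)/2) - 44q_T = (232 - (3/2)q_T)q_T - 44q_T.
Leader FOC: 188 - 3q_T = 0, so q_T = 188/3.
Then q_W = (376 - 3·(188/3))/6 = 94/3.
Price P = 420 - 3·94 = 138.
Willow's profit: (138 - 44)·(94/3) - 1183 = 1762.3333.

1762.33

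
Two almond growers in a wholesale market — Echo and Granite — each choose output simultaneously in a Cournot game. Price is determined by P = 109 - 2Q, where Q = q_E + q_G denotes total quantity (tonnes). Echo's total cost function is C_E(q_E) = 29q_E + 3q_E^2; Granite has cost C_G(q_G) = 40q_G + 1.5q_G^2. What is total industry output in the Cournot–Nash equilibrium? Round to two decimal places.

Echo's profit: π_E = (109 - 2Q)q_E - (29q_E + 3q_E²). Setting ∂π_E/∂q_E = 0: 80 - 10q_E - 2(q_G) = 0.
Granite's profit: π_G = (109 - 2Q)q_G - (40q_G + (3/2)q_G²). Setting ∂π_G/∂q_G = 0: 69 - 7q_G - 2(q_E) = 0.
Rearranging gives the reaction functions q_E = (80 - 2q_G)/10 and q_G = (69 - 2q_E)/7.
Solving the pair: q_E = 211/33, q_G = 265/33.
Total output Q = 211/33 + 265/33 = 476/33.

14.42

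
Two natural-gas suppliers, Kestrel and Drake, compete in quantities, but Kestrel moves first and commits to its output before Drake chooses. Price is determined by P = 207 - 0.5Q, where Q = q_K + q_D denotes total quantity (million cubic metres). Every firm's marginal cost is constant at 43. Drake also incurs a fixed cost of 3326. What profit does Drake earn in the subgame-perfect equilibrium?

Solve by backward induction. Given q_K, the follower Drake maximises π_D = (207 - (1/2)q_K - (1/2)q_D)q_D - 43q_D.
Follower FOC: 164 - (1/2)q_K - q_D = 0, so q_D(q_K) = (164 - (1/2)q_K).
Kestrel substitutes q_D(q_K) into its own profit: π_K = q_K(207 - (1/2)q_K - (164 - (1/2)q_K)/2) - 43q_K = (125 - (1/4)q_K)q_K - 43q_K.
Maximising: ∂π_K/∂q_K = 82 - (1/2)q_K = 0, giving q_K = 164.
Then q_D = (164 - (1/2)·164) = 82.
Price P = 207 - (1/2)·246 = 84.
Drake's profit: (84 - 43)·82 - 3326 = 36.

36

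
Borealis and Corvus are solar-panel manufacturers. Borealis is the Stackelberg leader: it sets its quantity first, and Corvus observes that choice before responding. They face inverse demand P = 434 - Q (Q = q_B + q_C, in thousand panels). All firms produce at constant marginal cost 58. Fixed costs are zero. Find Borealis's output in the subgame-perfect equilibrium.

188

Solve by backward induction. Given q_B, the follower Corvus maximises π_C = (434 - q_B - q_C)q_C - 58q_C.
Setting the follower's marginal profit to zero, 376 - q_B - 2q_C = 0, i.e. q_C = (376 - q_B)/2.
Borealis substitutes q_C(q_B) into its own profit: π_B = q_B(434 - q_B - (376 - q_B)/2) - 58q_B = (246 - (1/2)q_B)q_B - 58q_B.
Leader FOC: 188 - q_B = 0, so q_B = 188.
Then q_C = (376 - 188)/2 = 94.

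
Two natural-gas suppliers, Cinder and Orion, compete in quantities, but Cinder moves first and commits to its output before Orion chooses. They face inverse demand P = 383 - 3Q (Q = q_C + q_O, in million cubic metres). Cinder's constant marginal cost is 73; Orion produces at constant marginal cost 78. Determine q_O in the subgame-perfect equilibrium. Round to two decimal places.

Solve by backward induction. Given q_C, the follower Orion maximises π_O = (383 - 3q_C - 3q_O)q_O - 78q_O.
∂π_O/∂q_O = 305 - 3q_C - 6q_O = 0 gives the reaction function q_O = (305 - 3q_C)/6.
The leader anticipates this reaction. Substituting into P = 383 - 3Q gives P = 461/2 - (3/2)q_C, so π_C = (461/2 - (3/2)q_C)q_C - 73q_C.
Maximising: ∂π_C/∂q_C = 315/2 - 3q_C = 0, giving q_C = 105/2.
Then q_O = (305 - 3·(105/2))/6 = 295/12.

24.58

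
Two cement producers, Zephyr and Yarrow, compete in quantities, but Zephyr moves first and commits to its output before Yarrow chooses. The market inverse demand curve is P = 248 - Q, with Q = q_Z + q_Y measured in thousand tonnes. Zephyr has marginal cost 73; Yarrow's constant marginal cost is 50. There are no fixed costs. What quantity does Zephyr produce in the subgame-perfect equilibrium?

The follower Yarrow best-responds to any q_Z: π_Y = (248 - Q)q_Y - 50q_Y.
Follower FOC: 198 - q_Z - 2q_Y = 0, so q_Y(q_Z) = (198 - q_Z)/2.
Zephyr substitutes q_Y(q_Z) into its own profit: π_Z = q_Z(248 - q_Z - (198 - q_Z)/2) - 73q_Z = (149 - (1/2)q_Z)q_Z - 73q_Z.
The leader's first-order condition 76 - q_Z = 0 yields q_Z = 76.
Then q_Y = (198 - 76)/2 = 61.

76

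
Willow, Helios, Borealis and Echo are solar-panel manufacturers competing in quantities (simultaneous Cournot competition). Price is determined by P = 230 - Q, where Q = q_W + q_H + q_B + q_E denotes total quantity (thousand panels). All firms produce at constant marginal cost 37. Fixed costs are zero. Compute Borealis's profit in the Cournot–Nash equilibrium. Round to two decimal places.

Each firm earns π_i = (230 - Q)q_i - 37q_i.
First-order condition (treating rivals' output as given): 193 - 2q_i - Σ_{j≠i} q_j = 0.
By symmetry each firm produces the same amount; substituting Σ_{j≠i} q_j = 3q_i yields q_i = 193/5.
Price P = 230 - 772/5 = 378/5.
Borealis's profit: (378/5 - 37)·(193/5) = 1489.9600.

1489.96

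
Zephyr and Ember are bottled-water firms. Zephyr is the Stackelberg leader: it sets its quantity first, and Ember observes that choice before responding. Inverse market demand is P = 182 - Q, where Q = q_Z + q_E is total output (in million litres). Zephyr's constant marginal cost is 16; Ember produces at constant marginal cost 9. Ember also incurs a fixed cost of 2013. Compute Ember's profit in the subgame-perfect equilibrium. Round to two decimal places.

Solve by backward induction. Given q_Z, the follower Ember maximises π_E = (182 - q_Z - q_E)q_E - 9q_E.
∂π_E/∂q_E = 173 - q_Z - 2q_E = 0 gives the reaction function q_E = (173 - q_Z)/2.
The leader anticipates this reaction. Substituting into P = 182 - Q gives P = 191/2 - (1/2)q_Z, so π_Z = (191/2 - (1/2)q_Z)q_Z - 16q_Z.
The leader's first-order condition 159/2 - q_Z = 0 yields q_Z = 159/2.
Then q_E = (173 - 159/2)/2 = 187/4.
Price P = 182 - 505/4 = 223/4.
Ember's profit: (223/4 - 9)·(187/4) - 2013 = 172.5625.

172.56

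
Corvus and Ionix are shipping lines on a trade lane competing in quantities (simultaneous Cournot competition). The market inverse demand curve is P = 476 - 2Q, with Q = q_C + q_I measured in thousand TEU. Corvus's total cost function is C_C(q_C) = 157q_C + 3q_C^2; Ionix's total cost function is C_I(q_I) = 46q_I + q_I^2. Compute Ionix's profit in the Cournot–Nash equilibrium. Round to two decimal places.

12828.68

Corvus's profit: π_C = (476 - 2Q)q_C - (157q_C + 3q_C²). Setting ∂π_C/∂q_C = 0: 319 - 10q_C - 2(q_I) = 0.
Ionix's profit: π_I = (476 - 2Q)q_I - (46q_I + q_I²). Setting ∂π_I/∂q_I = 0: 430 - 6q_I - 2(q_C) = 0.
Rearranging gives the reaction functions q_C = (319 - 2q_I)/10 and q_I = (430 - 2q_C)/6.
Solving the pair: q_C = 527/28, q_I = 1831/28.
Price P = 476 - 2·(1179/14) = 307.5714.
Ionix's profit: 307.5714·(1831/28) - 46·(1831/28) - (1831/28)² = 12828.6773.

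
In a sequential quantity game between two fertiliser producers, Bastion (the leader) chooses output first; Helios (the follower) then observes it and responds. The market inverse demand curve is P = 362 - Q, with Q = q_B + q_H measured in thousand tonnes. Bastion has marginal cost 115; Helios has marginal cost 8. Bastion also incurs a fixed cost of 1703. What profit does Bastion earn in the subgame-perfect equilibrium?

Solve by backward induction. Given q_B, the follower Helios maximises π_H = (362 - q_B - q_H)q_H - 8q_H.
∂π_H/∂q_H = 354 - q_B - 2q_H = 0 gives the reaction function q_H = (354 - q_B)/2.
Bastion substitutes q_H(q_B) into its own profit: π_B = q_B(362 - q_B - (354 - q_B)/2) - 115q_B = (185 - (1/2)q_B)q_B - 115q_B.
Maximising: ∂π_B/∂q_B = 70 - q_B = 0, giving q_B = 70.
Then q_H = (354 - 70)/2 = 142.
Price P = 362 - 212 = 150.
Bastion's profit: (150 - 115)·70 - 1703 = 747.

747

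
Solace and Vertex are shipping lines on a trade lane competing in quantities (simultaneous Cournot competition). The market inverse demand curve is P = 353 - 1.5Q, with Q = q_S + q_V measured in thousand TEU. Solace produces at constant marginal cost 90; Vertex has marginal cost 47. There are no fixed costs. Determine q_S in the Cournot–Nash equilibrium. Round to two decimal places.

Solace's profit: π_S = (353 - 1.5Q)q_S - (90q_S). Setting ∂π_S/∂q_S = 0: 263 - 3q_S - (3/2)(q_V) = 0.
Vertex's first-order condition: 306 - 3q_V - (3/2)(q_S) = 0.
So q_S = (263 - (3/2)q_V)/3 and q_V = (306 - (3/2)q_S)/3.
Solving the pair: q_S = 440/9, q_V = 698/9.

48.89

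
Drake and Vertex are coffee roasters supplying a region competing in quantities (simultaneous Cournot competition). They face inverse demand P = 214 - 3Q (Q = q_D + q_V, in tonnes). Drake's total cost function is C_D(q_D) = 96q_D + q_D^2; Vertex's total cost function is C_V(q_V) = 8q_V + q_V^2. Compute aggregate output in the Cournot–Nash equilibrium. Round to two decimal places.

Drake's profit: π_D = (214 - 3Q)q_D - (96q_D + q_D²). Setting ∂π_D/∂q_D = 0: 118 - 8q_D - 3(q_V) = 0.
Vertex's first-order condition: 206 - 8q_V - 3(q_D) = 0.
Best responses: q_D = (118 - 3q_V)/8, q_V = (206 - 3q_D)/8.
Substituting one into the other gives q_D = 326/55 and q_V = 1294/55.
Total output Q = 326/55 + 1294/55 = 324/11.

29.45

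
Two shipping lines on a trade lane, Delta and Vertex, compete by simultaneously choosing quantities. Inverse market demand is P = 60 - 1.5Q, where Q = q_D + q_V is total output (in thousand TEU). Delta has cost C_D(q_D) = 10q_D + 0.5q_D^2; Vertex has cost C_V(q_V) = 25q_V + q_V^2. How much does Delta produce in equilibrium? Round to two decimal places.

Delta's profit: π_D = (60 - 1.5Q)q_D - (10q_D + (1/2)q_D²). Setting ∂π_D/∂q_D = 0: 50 - 4q_D - (3/2)(q_V) = 0.
Vertex's first-order condition: 35 - 5q_V - (3/2)(q_D) = 0.
Best responses: q_D = (50 - (3/2)q_V)/4, q_V = (35 - (3/2)q_D)/5.
Substituting one into the other gives q_D = 790/71 and q_V = 260/71.

11.13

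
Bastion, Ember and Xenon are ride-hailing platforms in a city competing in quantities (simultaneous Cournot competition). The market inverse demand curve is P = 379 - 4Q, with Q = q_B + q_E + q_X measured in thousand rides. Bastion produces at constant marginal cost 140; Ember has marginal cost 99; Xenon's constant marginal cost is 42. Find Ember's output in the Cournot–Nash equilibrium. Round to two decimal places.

Bastion's profit: π_B = (379 - 4Q)q_B - (140q_B). Setting ∂π_B/∂q_B = 0: 239 - 8q_B - 4(q_E + q_X) = 0.
Ember's profit: π_E = (379 - 4Q)q_E - (99q_E). Setting ∂π_E/∂q_E = 0: 280 - 8q_E - 4(q_B + q_X) = 0.
Xenon's profit: π_X = (379 - 4Q)q_X - (42q_X). Setting ∂π_X/∂q_X = 0: 337 - 8q_X - 4(q_B + q_E) = 0.
Summing all 3 equations gives 856 − 16Q = 0, hence Q = 107/2.
Back-substituting: q_B = (239 − 214)/4 = 25/4, q_E = (280 − 214)/4 = 33/2, q_X = (337 − 214)/4 = 123/4.

16.50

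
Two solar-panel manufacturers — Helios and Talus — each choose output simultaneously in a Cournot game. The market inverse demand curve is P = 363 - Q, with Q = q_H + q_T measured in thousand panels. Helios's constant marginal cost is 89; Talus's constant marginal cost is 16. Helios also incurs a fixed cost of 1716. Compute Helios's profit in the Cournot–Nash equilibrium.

Helios's profit: π_H = (363 - Q)q_H - (89q_H). Setting ∂π_H/∂q_H = 0: 274 - 2q_H - (q_T) = 0.
Talus's first-order condition: 347 - 2q_T - (q_H) = 0.
Rearranging gives the reaction functions q_H = (274 - q_T)/2 and q_T = (347 - q_H)/2.
Substituting one into the other gives q_H = 67 and q_T = 140.
Price P = 363 - 207 = 156.
Helios's profit: (156 - 89)·67 - 1716 = 2773.

2773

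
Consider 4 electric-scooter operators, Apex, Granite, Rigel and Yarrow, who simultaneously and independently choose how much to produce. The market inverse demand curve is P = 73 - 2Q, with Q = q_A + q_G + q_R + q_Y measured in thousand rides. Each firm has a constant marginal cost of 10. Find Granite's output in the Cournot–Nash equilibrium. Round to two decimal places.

6.30

A representative firm's profit is π_i = q_i(73 - 2Q) - 10q_i.
First-order condition (treating rivals' output as given): 63 - 4q_i - 2·Σ_{j≠i} q_j = 0.
By symmetry each firm produces the same amount; substituting Σ_{j≠i} q_j = 3q_i yields q_i = 63/10.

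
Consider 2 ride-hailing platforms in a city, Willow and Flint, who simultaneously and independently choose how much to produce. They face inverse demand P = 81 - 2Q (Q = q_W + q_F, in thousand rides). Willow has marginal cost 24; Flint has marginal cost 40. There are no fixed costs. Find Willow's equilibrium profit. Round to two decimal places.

296.06

Willow's profit: π_W = (81 - 2Q)q_W - (24q_W). Setting ∂π_W/∂q_W = 0: 57 - 4q_W - 2(q_F) = 0.
Flint's first-order condition: 41 - 4q_F - 2(q_W) = 0.
Best responses: q_W = (57 - 2q_F)/4, q_F = (41 - 2q_W)/4.
Substituting one into the other gives q_W = 73/6 and q_F = 25/6.
Price P = 81 - 2·(49/3) = 145/3.
Willow's profit: (145/3 - 24)·(73/6) = 296.0556.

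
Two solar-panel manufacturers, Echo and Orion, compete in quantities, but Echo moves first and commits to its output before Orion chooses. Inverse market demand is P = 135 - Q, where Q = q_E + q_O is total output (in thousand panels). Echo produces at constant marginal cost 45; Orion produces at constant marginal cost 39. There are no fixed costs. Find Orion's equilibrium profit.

729

Solve by backward induction. Given q_E, the follower Orion maximises π_O = (135 - q_E - q_O)q_O - 39q_O.
Setting the follower's marginal profit to zero, 96 - q_E - 2q_O = 0, i.e. q_O = (96 - q_E)/2.
Echo substitutes q_O(q_E) into its own profit: π_E = q_E(135 - q_E - (96 - q_E)/2) - 45q_E = (87 - (1/2)q_E)q_E - 45q_E.
The leader's first-order condition 42 - q_E = 0 yields q_E = 42.
Then q_O = (96 - 42)/2 = 27.
Price P = 135 - 69 = 66.
Orion's profit: (66 - 39)·27 = 729.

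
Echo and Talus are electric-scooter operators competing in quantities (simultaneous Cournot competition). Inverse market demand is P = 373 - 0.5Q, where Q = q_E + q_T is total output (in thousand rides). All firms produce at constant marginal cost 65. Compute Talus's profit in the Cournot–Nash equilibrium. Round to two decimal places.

Each firm earns π_i = (373 - 0.5Q)q_i - 65q_i.
Setting ∂π_i/∂q_i = 0 with rivals' quantities fixed: 308 - q_i - (1/2)q_j = 0.
With identical firms every q_j equals q_i, so q_j = q_i and 308 = (3/2)q_i, giving q_i = 616/3.
Price P = 373 - (1/2)·(1232/3) = 503/3.
Talus's profit: (503/3 - 65)·(616/3) = 21080.8889.

21080.89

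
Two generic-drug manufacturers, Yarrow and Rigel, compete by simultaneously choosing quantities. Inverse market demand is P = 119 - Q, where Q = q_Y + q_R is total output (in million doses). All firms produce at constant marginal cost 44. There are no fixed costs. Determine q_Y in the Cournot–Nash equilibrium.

A representative firm's profit is π_i = q_i(119 - Q) - 44q_i.
Setting ∂π_i/∂q_i = 0 with rivals' quantities fixed: 75 - 2q_i - q_j = 0.
With identical firms every q_j equals q_i, so q_j = q_i and 75 = 3q_i, giving q_i = 25.

25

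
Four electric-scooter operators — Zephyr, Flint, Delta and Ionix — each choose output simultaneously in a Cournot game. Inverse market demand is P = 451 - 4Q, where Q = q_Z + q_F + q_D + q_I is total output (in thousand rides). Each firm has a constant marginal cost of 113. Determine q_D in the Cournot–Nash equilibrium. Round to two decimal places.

A representative firm's profit is π_i = q_i(451 - 4Q) - 113q_i.
Setting ∂π_i/∂q_i = 0 with rivals' quantities fixed: 338 - 8q_i - 4·Σ_{j≠i} q_j = 0.
By symmetry each firm produces the same amount; substituting Σ_{j≠i} q_j = 3q_i yields q_i = 338/20 = 169/10.

16.90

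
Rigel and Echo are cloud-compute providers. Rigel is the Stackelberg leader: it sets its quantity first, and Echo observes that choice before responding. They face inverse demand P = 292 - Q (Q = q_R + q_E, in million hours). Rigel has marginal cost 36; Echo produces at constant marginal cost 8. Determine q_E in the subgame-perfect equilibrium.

The follower Echo best-responds to any q_R: π_E = (292 - Q)q_E - 8q_E.
Setting the follower's marginal profit to zero, 284 - q_R - 2q_E = 0, i.e. q_E = (284 - q_R)/2.
The leader anticipates this reaction. Substituting into P = 292 - Q gives P = 150 - (1/2)q_R, so π_R = (150 - (1/2)q_R)q_R - 36q_R.
Maximising: ∂π_R/∂q_R = 114 - q_R = 0, giving q_R = 114.
Then q_E = (284 - 114)/2 = 85.

85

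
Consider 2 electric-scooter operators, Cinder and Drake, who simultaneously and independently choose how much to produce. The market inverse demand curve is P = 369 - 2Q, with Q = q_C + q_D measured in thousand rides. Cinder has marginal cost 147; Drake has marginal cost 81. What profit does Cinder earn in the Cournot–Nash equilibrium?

1352

Cinder's profit: π_C = (369 - 2Q)q_C - (147q_C). Setting ∂π_C/∂q_C = 0: 222 - 4q_C - 2(q_D) = 0.
Drake's first-order condition: 288 - 4q_D - 2(q_C) = 0.
Rearranging gives the reaction functions q_C = (222 - 2q_D)/4 and q_D = (288 - 2q_C)/4.
Substituting one into the other gives q_C = 26 and q_D = 59.
Price P = 369 - 2·85 = 199.
Cinder's profit: (199 - 147)·26 = 1352.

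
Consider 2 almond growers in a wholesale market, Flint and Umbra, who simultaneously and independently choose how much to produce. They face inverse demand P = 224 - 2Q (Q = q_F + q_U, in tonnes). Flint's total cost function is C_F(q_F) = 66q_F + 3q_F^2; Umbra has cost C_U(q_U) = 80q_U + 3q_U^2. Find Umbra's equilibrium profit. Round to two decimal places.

Flint's profit: π_F = (224 - 2Q)q_F - (66q_F + 3q_F²). Setting ∂π_F/∂q_F = 0: 158 - 10q_F - 2(q_U) = 0.
Umbra's profit: π_U = (224 - 2Q)q_U - (80q_U + 3q_U²). Setting ∂π_U/∂q_U = 0: 144 - 10q_U - 2(q_F) = 0.
So q_F = (158 - 2q_U)/10 and q_U = (144 - 2q_F)/10.
Substituting one into the other gives q_F = 323/24 and q_U = 281/24.
Price P = 224 - 2·(151/6) = 521/3.
Umbra's profit: (521/3)·(281/24) - 80·(281/24) - 3(281/24)² = 685.4253.

685.43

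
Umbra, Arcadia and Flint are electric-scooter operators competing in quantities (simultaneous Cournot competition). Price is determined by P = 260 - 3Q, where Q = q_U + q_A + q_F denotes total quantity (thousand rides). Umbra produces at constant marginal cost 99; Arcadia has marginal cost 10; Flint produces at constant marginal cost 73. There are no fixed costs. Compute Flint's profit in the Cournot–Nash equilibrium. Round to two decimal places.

468.75

Umbra's profit: π_U = (260 - 3Q)q_U - (99q_U). Setting ∂π_U/∂q_U = 0: 161 - 6q_U - 3(q_A + q_F) = 0.
Arcadia's profit: π_A = (260 - 3Q)q_A - (10q_A). Setting ∂π_A/∂q_A = 0: 250 - 6q_A - 3(q_U + q_F) = 0.
Flint's profit: π_F = (260 - 3Q)q_F - (73q_F). Setting ∂π_F/∂q_F = 0: 187 - 6q_F - 3(q_U + q_A) = 0.
Summing all 3 equations gives 598 − 12Q = 0, hence Q = 299/6.
Back-substituting: q_U = (161 − 299/2)/3 = 23/6, q_A = (250 − 299/2)/3 = 67/2, q_F = (187 − 299/2)/3 = 25/2.
Price P = 260 - 3·(299/6) = 221/2.
Flint's profit: (221/2 - 73)·(25/2) = 1875/4.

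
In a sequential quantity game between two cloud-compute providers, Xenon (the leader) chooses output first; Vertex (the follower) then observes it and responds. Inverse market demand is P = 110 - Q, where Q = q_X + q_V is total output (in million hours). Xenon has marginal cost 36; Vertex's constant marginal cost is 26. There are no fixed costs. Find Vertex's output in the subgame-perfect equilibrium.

26

The follower Vertex best-responds to any q_X: π_V = (110 - Q)q_V - 26q_V.
∂π_V/∂q_V = 84 - q_X - 2q_V = 0 gives the reaction function q_V = (84 - q_X)/2.
The leader anticipates this reaction. Substituting into P = 110 - Q gives P = 68 - (1/2)q_X, so π_X = (68 - (1/2)q_X)q_X - 36q_X.
Maximising: ∂π_X/∂q_X = 32 - q_X = 0, giving q_X = 32.
Then q_V = (84 - 32)/2 = 26.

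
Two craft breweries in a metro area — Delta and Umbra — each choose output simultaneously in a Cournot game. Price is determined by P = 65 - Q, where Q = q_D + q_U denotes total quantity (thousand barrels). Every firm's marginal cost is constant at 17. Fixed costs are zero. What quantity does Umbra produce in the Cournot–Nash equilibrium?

Each firm earns π_i = (65 - Q)q_i - 17q_i.
First-order condition (treating rivals' output as given): 48 - 2q_i - q_j = 0.
By symmetry each firm produces the same amount; substituting q_j = q_i yields q_i = 48/3 = 16.

16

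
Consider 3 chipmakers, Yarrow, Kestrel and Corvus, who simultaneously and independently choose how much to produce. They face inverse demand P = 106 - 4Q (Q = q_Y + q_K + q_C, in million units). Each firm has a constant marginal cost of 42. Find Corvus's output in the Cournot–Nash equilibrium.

4

A representative firm's profit is π_i = q_i(106 - 4Q) - 42q_i.
Setting ∂π_i/∂q_i = 0 with rivals' quantities fixed: 64 - 8q_i - 4·Σ_{j≠i} q_j = 0.
By symmetry each firm produces the same amount; substituting Σ_{j≠i} q_j = 2q_i yields q_i = 64/16 = 4.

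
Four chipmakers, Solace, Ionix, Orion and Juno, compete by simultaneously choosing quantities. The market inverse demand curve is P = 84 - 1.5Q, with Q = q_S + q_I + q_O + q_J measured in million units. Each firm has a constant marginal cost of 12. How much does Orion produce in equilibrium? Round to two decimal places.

A representative firm's profit is π_i = q_i(84 - 1.5Q) - 12q_i.
Setting ∂π_i/∂q_i = 0 with rivals' quantities fixed: 72 - 3q_i - (3/2)·Σ_{j≠i} q_j = 0.
By symmetry each firm produces the same amount; substituting Σ_{j≠i} q_j = 3q_i yields q_i = 72/(15/2) = 48/5.

9.60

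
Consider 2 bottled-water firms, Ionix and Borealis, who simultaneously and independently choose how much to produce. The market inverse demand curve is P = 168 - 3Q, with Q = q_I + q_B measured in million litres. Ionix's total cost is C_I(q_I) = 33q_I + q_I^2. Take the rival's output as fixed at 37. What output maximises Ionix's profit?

With the rival's output fixed at 37, Ionix's profit is π_I = (168 - 3·37 - 3q_I)q_I - (33q_I + q_I²) = (57 - 3q_I)q_I - (33q_I + q_I²).
∂π_I/∂q_I = 24 - 8q_I = 0, so q_I = 3.

3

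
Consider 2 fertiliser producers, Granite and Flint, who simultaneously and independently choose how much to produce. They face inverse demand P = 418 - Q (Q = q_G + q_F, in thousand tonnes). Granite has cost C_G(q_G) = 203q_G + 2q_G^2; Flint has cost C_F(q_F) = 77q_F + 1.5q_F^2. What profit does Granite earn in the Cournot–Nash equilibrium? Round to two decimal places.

Granite's profit: π_G = (418 - Q)q_G - (203q_G + 2q_G²). Setting ∂π_G/∂q_G = 0: 215 - 6q_G - (q_F) = 0.
Flint's first-order condition: 341 - 5q_F - (q_G) = 0.
So q_G = (215 - q_F)/6 and q_F = (341 - q_G)/5.
Substituting one into the other gives q_G = 734/29 and q_F = 1831/29.
Price P = 418 - 88.4483 = 329.5517.
Granite's profit: 329.5517·(734/29) - 203·(734/29) - 2(734/29)² = 1921.8407.

1921.84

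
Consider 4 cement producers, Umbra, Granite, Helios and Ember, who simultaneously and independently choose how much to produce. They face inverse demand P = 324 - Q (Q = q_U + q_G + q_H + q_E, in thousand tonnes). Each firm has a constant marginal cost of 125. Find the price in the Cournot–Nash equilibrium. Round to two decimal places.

164.80

A representative firm's profit is π_i = q_i(324 - Q) - 125q_i.
Setting ∂π_i/∂q_i = 0 with rivals' quantities fixed: 199 - 2q_i - Σ_{j≠i} q_j = 0.
With identical firms every q_j equals q_i, so Σ_{j≠i} q_j = 3q_i and 199 = 5q_i, giving q_i = 199/5.
Total output Q = 796/5, so price P = 324 - 796/5 = 824/5.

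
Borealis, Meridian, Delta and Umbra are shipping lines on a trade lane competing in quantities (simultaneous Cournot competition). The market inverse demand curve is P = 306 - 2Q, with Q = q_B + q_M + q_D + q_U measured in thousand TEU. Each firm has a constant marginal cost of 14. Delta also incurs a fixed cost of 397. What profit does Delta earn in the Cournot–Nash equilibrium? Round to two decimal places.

Each firm earns π_i = (306 - 2Q)q_i - 14q_i.
Setting ∂π_i/∂q_i = 0 with rivals' quantities fixed: 292 - 4q_i - 2·Σ_{j≠i} q_j = 0.
With identical firms every q_j equals q_i, so Σ_{j≠i} q_j = 3q_i and 292 = 10q_i, giving q_i = 146/5.
Price P = 306 - 2·(584/5) = 362/5.
Delta's profit: (362/5 - 14)·(146/5) - 397 = 1308.2800.

1308.28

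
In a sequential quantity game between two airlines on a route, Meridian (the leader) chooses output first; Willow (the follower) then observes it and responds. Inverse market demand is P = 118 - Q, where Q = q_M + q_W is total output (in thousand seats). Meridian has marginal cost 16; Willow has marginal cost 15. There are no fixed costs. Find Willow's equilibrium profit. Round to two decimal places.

689.06

The follower Willow best-responds to any q_M: π_W = (118 - Q)q_W - 15q_W.
Follower FOC: 103 - q_M - 2q_W = 0, so q_W(q_M) = (103 - q_M)/2.
Meridian substitutes q_W(q_M) into its own profit: π_M = q_M(118 - q_M - (103 - q_M)/2) - 16q_M = (133/2 - (1/2)q_M)q_M - 16q_M.
The leader's first-order condition 101/2 - q_M = 0 yields q_M = 101/2.
Then q_W = (103 - 101/2)/2 = 105/4.
Price P = 118 - 307/4 = 165/4.
Willow's profit: (165/4 - 15)·(105/4) = 689.0625.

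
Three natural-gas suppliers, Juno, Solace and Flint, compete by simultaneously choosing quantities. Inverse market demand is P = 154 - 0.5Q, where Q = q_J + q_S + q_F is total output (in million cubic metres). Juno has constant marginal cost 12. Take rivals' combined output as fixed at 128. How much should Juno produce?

78

With rivals' combined output fixed at 128, Juno's profit is π_J = (154 - (1/2)·128 - (1/2)q_J)q_J - (12q_J) = (90 - (1/2)q_J)q_J - (12q_J).
∂π_J/∂q_J = 78 - q_J = 0, so q_J = 78.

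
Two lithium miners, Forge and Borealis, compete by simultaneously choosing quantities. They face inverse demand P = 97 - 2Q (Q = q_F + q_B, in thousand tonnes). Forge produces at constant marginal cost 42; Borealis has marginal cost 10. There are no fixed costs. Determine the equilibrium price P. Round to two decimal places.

Forge's profit: π_F = (97 - 2Q)q_F - (42q_F). Setting ∂π_F/∂q_F = 0: 55 - 4q_F - 2(q_B) = 0.
Borealis's profit: π_B = (97 - 2Q)q_B - (10q_B). Setting ∂π_B/∂q_B = 0: 87 - 4q_B - 2(q_F) = 0.
Best responses: q_F = (55 - 2q_B)/4, q_B = (87 - 2q_F)/4.
Solving the pair: q_F = 23/6, q_B = 119/6.
Total output Q = 71/3, so price P = 97 - 2·(71/3) = 149/3.

49.67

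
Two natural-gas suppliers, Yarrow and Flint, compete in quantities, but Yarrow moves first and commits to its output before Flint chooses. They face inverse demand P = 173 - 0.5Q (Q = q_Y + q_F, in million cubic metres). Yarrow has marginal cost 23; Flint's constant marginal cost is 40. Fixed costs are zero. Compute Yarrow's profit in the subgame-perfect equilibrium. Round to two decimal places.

The follower Flint best-responds to any q_Y: π_F = (173 - 0.5Q)q_F - 40q_F.
Follower FOC: 133 - (1/2)q_Y - q_F = 0, so q_F(q_Y) = (133 - (1/2)q_Y).
Yarrow substitutes q_F(q_Y) into its own profit: π_Y = q_Y(173 - (1/2)q_Y - (133 - (1/2)q_Y)/2) - 23q_Y = (213/2 - (1/4)q_Y)q_Y - 23q_Y.
Maximising: ∂π_Y/∂q_Y = 167/2 - (1/2)q_Y = 0, giving q_Y = 167.
Then q_F = (133 - (1/2)·167) = 99/2.
Price P = 173 - (1/2)·(433/2) = 259/4.
Yarrow's profit: (259/4 - 23)·167 = 6972.2500.

6972.25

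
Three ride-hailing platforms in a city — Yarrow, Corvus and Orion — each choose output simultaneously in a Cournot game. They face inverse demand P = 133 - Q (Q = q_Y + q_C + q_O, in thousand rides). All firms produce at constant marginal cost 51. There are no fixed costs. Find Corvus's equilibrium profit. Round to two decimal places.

420.25

A representative firm's profit is π_i = q_i(133 - Q) - 51q_i.
Setting ∂π_i/∂q_i = 0 with rivals' quantities fixed: 82 - 2q_i - Σ_{j≠i} q_j = 0.
With identical firms every q_j equals q_i, so Σ_{j≠i} q_j = 2q_i and 82 = 4q_i, giving q_i = 41/2.
Price P = 133 - 123/2 = 143/2.
Corvus's profit: (143/2 - 51)·(41/2) = 1681/4.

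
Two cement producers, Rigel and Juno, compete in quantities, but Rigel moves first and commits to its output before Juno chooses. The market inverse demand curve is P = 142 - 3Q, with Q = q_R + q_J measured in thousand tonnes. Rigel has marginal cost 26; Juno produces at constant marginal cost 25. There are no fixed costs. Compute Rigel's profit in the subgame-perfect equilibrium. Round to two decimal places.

551.04

The follower Juno best-responds to any q_R: π_J = (142 - 3Q)q_J - 25q_J.
∂π_J/∂q_J = 117 - 3q_R - 6q_J = 0 gives the reaction function q_J = (117 - 3q_R)/6.
Rigel substitutes q_J(q_R) into its own profit: π_R = q_R(142 - 3q_R - (117 - 3q_R)/2) - 26q_R = (167/2 - (3/2)q_R)q_R - 26q_R.
The leader's first-order condition 115/2 - 3q_R = 0 yields q_R = 115/6.
Then q_J = (117 - 3·(115/6))/6 = 119/12.
Price P = 142 - 3·(349/12) = 219/4.
Rigel's profit: (219/4 - 26)·(115/6) = 551.0417.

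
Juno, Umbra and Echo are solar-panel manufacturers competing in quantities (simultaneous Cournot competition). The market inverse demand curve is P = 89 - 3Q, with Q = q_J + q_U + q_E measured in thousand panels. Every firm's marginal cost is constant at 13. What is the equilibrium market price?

32

Each firm earns π_i = (89 - 3Q)q_i - 13q_i.
First-order condition (treating rivals' output as given): 76 - 6q_i - 3·Σ_{j≠i} q_j = 0.
By symmetry each firm produces the same amount; substituting Σ_{j≠i} q_j = 2q_i yields q_i = 76/12 = 19/3.
Total output Q = 19, so price P = 89 - 3·19 = 32.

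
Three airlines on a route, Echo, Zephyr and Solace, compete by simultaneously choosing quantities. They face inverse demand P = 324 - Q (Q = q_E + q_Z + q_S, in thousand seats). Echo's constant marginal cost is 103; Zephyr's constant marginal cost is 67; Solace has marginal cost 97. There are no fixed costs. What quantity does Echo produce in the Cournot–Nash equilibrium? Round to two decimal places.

44.75

Echo's profit: π_E = (324 - Q)q_E - (103q_E). Setting ∂π_E/∂q_E = 0: 221 - 2q_E - (q_Z + q_S) = 0.
Zephyr's first-order condition: 257 - 2q_Z - (q_E + q_S) = 0.
Solace's profit: π_S = (324 - Q)q_S - (97q_S). Setting ∂π_S/∂q_S = 0: 227 - 2q_S - (q_E + q_Z) = 0.
Summing all 3 equations gives 705 − 4Q = 0, hence Q = 705/4.
Back-substituting: q_E = (221 − 705/4) = 179/4, q_Z = (257 − 705/4) = 323/4, q_S = (227 − 705/4) = 203/4.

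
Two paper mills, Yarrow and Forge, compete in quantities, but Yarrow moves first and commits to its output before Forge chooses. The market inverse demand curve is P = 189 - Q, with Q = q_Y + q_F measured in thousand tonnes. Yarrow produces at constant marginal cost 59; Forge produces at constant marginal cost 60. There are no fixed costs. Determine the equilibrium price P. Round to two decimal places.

Solve by backward induction. Given q_Y, the follower Forge maximises π_F = (189 - q_Y - q_F)q_F - 60q_F.
Follower FOC: 129 - q_Y - 2q_F = 0, so q_F(q_Y) = (129 - q_Y)/2.
The leader anticipates this reaction. Substituting into P = 189 - Q gives P = 249/2 - (1/2)q_Y, so π_Y = (249/2 - (1/2)q_Y)q_Y - 59q_Y.
The leader's first-order condition 131/2 - q_Y = 0 yields q_Y = 131/2.
Then q_F = (129 - 131/2)/2 = 127/4.
Total output Q = 389/4, so price P = 189 - 389/4 = 367/4.

91.75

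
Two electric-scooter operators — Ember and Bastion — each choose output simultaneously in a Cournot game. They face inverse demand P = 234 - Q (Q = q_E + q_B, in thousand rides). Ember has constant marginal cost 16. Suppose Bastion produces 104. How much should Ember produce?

With the rival's output fixed at 104, Ember's profit is π_E = (234 - 104 - q_E)q_E - (16q_E) = (130 - q_E)q_E - (16q_E).
∂π_E/∂q_E = 114 - 2q_E = 0, so q_E = 57.

57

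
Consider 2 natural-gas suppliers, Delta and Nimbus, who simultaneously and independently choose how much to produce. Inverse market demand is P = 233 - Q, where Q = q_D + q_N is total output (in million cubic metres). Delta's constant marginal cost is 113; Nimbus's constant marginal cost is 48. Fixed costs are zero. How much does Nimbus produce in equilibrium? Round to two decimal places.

83.33

Delta's profit: π_D = (233 - Q)q_D - (113q_D). Setting ∂π_D/∂q_D = 0: 120 - 2q_D - (q_N) = 0.
Nimbus's profit: π_N = (233 - Q)q_N - (48q_N). Setting ∂π_N/∂q_N = 0: 185 - 2q_N - (q_D) = 0.
Rearranging gives the reaction functions q_D = (120 - q_N)/2 and q_N = (185 - q_D)/2.
Solving the pair: q_D = 55/3, q_N = 250/3.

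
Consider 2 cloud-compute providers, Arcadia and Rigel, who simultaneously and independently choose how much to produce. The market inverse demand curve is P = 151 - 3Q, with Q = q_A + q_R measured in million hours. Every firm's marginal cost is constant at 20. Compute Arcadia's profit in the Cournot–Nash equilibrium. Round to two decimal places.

635.59

Each firm earns π_i = (151 - 3Q)q_i - 20q_i.
Setting ∂π_i/∂q_i = 0 with rivals' quantities fixed: 131 - 6q_i - 3q_j = 0.
By symmetry each firm produces the same amount; substituting q_j = q_i yields q_i = 131/9.
Price P = 151 - 3·(262/9) = 191/3.
Arcadia's profit: (191/3 - 20)·(131/9) = 635.5926.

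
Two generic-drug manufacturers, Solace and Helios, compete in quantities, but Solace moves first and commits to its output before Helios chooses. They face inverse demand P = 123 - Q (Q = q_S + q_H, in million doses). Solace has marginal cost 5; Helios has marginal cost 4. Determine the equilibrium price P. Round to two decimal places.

34.25

The follower Helios best-responds to any q_S: π_H = (123 - Q)q_H - 4q_H.
Follower FOC: 119 - q_S - 2q_H = 0, so q_H(q_S) = (119 - q_S)/2.
The leader anticipates this reaction. Substituting into P = 123 - Q gives P = 127/2 - (1/2)q_S, so π_S = (127/2 - (1/2)q_S)q_S - 5q_S.
Maximising: ∂π_S/∂q_S = 117/2 - q_S = 0, giving q_S = 117/2.
Then q_H = (119 - 117/2)/2 = 121/4.
Total output Q = 355/4, so price P = 123 - 355/4 = 137/4.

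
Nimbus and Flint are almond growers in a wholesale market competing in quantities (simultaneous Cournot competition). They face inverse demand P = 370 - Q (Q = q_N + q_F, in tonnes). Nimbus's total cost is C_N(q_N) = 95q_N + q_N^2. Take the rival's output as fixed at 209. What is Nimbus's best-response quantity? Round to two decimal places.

With the rival's output fixed at 209, Nimbus's profit is π_N = (370 - 209 - q_N)q_N - (95q_N + q_N²) = (161 - q_N)q_N - (95q_N + q_N²).
∂π_N/∂q_N = 66 - 4q_N = 0, so q_N = 33/2.

16.50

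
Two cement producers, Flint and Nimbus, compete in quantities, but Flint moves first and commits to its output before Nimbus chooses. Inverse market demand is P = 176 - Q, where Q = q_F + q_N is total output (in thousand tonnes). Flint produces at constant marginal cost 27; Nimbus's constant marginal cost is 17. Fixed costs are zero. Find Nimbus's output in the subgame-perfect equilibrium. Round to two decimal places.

The follower Nimbus best-responds to any q_F: π_N = (176 - Q)q_N - 17q_N.
Follower FOC: 159 - q_F - 2q_N = 0, so q_N(q_F) = (159 - q_F)/2.
Flint substitutes q_N(q_F) into its own profit: π_F = q_F(176 - q_F - (159 - q_F)/2) - 27q_F = (193/2 - (1/2)q_F)q_F - 27q_F.
The leader's first-order condition 139/2 - q_F = 0 yields q_F = 139/2.
Then q_N = (159 - 139/2)/2 = 179/4.

44.75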